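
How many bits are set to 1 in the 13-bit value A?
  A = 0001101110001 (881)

0001101110001
1-bits at positions (from bit 0 = LSB): 0, 4, 5, 6, 8, 9
Count = 6

Answer: 6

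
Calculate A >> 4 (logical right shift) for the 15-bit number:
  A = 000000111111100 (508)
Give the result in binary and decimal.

Logical shift right by 4: drop the bottom 4 bit(s), prepend 4 zero(s) on the left.
  000000111111100  ->  keep [00000011111], discard [1100], prepend 0000
= 000000000011111

Answer: 000000000011111 (31)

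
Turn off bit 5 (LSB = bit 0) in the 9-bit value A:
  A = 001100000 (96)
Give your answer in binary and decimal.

Mask = ~(1 << 5) = 111011111
Bit 5 of A is 1, so AND-ing with the mask clears it to 0.
  001100000
& 111011111
-----------
  001000000

Answer: 001000000 (64)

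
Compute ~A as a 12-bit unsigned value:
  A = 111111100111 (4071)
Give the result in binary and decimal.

Flip each bit (0->1, 1->0):
  111111100111
  000000011000

Answer: 000000011000 (24)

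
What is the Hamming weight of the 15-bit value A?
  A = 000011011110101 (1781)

000011011110101
1-bits at positions (from bit 0 = LSB): 0, 2, 4, 5, 6, 7, 9, 10
Count = 8

Answer: 8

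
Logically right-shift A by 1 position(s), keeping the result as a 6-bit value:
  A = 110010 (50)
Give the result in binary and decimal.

Logical shift right by 1: drop the bottom 1 bit(s), prepend 1 zero(s) on the left.
  110010  ->  keep [11001], discard [0], prepend 0
= 011001

Answer: 011001 (25)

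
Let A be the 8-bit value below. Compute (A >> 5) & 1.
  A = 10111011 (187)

Bit 5 is the 6th from the right.
  10111011
    ^
That bit is 1.

Answer: 1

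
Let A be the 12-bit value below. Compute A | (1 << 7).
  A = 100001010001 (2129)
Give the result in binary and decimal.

Mask = 1 << 7 = 000010000000
Bit 7 of A is 0, so OR-ing with the mask flips it to 1.
  100001010001
| 000010000000
--------------
  100011010001

Answer: 100011010001 (2257)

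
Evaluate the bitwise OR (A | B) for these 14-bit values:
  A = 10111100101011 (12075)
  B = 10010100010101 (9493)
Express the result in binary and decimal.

Apply | to each column (1 where either bit is 1):
  10111100101011
| 10010100010101
----------------
  10111100111111

Answer: 10111100111111 (12095)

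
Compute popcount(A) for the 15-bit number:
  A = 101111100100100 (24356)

101111100100100
1-bits at positions (from bit 0 = LSB): 2, 5, 8, 9, 10, 11, 12, 14
Count = 8

Answer: 8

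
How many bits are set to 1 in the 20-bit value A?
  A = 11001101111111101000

11001101111111101000
1-bits at positions (from bit 0 = LSB): 3, 5, 6, 7, 8, 9, 10, 11, 12, 14, 15, 18, 19
Count = 13

Answer: 13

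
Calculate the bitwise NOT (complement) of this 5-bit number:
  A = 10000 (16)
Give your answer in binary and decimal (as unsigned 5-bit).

Flip each bit (0->1, 1->0):
  10000
  01111

Answer: 01111 (15)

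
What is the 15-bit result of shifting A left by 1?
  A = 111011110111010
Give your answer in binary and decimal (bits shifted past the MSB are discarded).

Shift left by 1: drop the top 1 bit(s), append 1 zero(s) on the right.
  111011110111010  ->  discard [1], keep [11011110111010], append 0
= 110111101110100

Answer: 110111101110100 (28532)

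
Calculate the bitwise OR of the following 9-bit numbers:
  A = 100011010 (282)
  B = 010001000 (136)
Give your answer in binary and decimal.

Apply | to each column (1 where either bit is 1):
  100011010
| 010001000
-----------
  110011010

Answer: 110011010 (410)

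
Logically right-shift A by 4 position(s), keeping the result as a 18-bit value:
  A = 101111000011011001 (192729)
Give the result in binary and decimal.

Logical shift right by 4: drop the bottom 4 bit(s), prepend 4 zero(s) on the left.
  101111000011011001  ->  keep [10111100001101], discard [1001], prepend 0000
= 000010111100001101

Answer: 000010111100001101 (12045)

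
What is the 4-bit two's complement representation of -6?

1. Binary of +6:  0110
2. Invert bits:     1001
3. Add 1:           1010

Answer: 1010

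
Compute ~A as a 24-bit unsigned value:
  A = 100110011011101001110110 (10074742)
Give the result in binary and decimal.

Flip each bit (0->1, 1->0):
  100110011011101001110110
  011001100100010110001001

Answer: 011001100100010110001001 (6702473)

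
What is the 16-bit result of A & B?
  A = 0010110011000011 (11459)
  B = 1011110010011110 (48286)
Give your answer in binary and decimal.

Apply & to each column (1 only where both bits are 1):
  0010110011000011
& 1011110010011110
------------------
  0010110010000010

Answer: 0010110010000010 (11394)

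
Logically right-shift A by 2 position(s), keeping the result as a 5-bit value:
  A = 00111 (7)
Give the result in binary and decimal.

Logical shift right by 2: drop the bottom 2 bit(s), prepend 2 zero(s) on the left.
  00111  ->  keep [001], discard [11], prepend 00
= 00001

Answer: 00001 (1)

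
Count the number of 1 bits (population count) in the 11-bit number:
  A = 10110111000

10110111000
1-bits at positions (from bit 0 = LSB): 3, 4, 5, 7, 8, 10
Count = 6

Answer: 6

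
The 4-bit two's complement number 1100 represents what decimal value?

MSB is 1, so the value is negative. Find the magnitude:
1. Invert bits:  0011
2. Add 1:        0100  = 4
3. Apply sign:   -4

Answer: -4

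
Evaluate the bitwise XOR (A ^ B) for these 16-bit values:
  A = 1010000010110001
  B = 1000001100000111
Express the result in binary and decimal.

Apply ^ to each column (1 where bits differ):
  1010000010110001
^ 1000001100000111
------------------
  0010001110110110

Answer: 0010001110110110 (9142)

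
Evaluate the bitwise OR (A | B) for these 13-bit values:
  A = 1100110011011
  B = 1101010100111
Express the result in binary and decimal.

Apply | to each column (1 where either bit is 1):
  1100110011011
| 1101010100111
---------------
  1101110111111

Answer: 1101110111111 (7103)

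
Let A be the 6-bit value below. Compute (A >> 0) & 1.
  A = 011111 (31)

Bit 0 is the 1st from the right.
  011111
       ^
That bit is 1.

Answer: 1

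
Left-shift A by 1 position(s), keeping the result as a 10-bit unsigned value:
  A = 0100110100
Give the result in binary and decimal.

Shift left by 1: drop the top 1 bit(s), append 1 zero(s) on the right.
  0100110100  ->  discard [0], keep [100110100], append 0
= 1001101000

Answer: 1001101000 (616)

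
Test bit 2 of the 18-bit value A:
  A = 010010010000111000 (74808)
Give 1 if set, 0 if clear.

Bit 2 is the 3rd from the right.
  010010010000111000
                 ^
That bit is 0.

Answer: 0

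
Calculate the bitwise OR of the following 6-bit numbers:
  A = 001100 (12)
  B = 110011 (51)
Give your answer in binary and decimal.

Apply | to each column (1 where either bit is 1):
  001100
| 110011
--------
  111111

Answer: 111111 (63)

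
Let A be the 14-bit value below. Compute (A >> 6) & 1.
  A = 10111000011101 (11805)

Bit 6 is the 7th from the right.
  10111000011101
         ^
That bit is 0.

Answer: 0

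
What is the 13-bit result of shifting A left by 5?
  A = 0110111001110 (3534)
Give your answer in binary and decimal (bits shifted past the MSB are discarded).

Shift left by 5: drop the top 5 bit(s), append 5 zero(s) on the right.
  0110111001110  ->  discard [01101], keep [11001110], append 00000
= 1100111000000

Answer: 1100111000000 (6592)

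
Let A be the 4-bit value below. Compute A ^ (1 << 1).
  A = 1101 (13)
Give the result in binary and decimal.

Mask = 1 << 1 = 0010
Bit 1 of A is 0; XOR with the mask flips it to 1.
  1101
^ 0010
------
  1111

Answer: 1111 (15)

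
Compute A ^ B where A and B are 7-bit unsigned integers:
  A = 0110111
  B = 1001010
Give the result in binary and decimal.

Apply ^ to each column (1 where bits differ):
  0110111
^ 1001010
---------
  1111101

Answer: 1111101 (125)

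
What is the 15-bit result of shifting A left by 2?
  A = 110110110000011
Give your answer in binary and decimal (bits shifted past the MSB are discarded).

Shift left by 2: drop the top 2 bit(s), append 2 zero(s) on the right.
  110110110000011  ->  discard [11], keep [0110110000011], append 00
= 011011000001100

Answer: 011011000001100 (13836)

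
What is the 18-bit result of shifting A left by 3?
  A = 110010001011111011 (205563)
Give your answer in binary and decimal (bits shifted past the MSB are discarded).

Shift left by 3: drop the top 3 bit(s), append 3 zero(s) on the right.
  110010001011111011  ->  discard [110], keep [010001011111011], append 000
= 010001011111011000

Answer: 010001011111011000 (71640)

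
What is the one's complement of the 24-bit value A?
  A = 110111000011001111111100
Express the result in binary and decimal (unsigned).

Flip each bit (0->1, 1->0):
  110111000011001111111100
  001000111100110000000011

Answer: 001000111100110000000011 (2345987)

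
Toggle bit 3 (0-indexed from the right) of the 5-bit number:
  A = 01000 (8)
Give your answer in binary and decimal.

Mask = 1 << 3 = 01000
Bit 3 of A is 1; XOR with the mask flips it to 0.
  01000
^ 01000
-------
  00000

Answer: 00000 (0)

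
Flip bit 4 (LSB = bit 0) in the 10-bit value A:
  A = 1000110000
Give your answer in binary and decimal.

Mask = 1 << 4 = 0000010000
Bit 4 of A is 1; XOR with the mask flips it to 0.
  1000110000
^ 0000010000
------------
  1000100000

Answer: 1000100000 (544)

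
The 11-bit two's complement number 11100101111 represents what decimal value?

MSB is 1, so the value is negative. Find the magnitude:
1. Invert bits:  00011010000
2. Add 1:        00011010001  = 209
3. Apply sign:   -209

Answer: -209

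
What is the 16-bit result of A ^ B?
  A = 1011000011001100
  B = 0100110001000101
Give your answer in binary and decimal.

Apply ^ to each column (1 where bits differ):
  1011000011001100
^ 0100110001000101
------------------
  1111110010001001

Answer: 1111110010001001 (64649)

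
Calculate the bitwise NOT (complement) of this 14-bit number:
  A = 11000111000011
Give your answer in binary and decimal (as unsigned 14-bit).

Flip each bit (0->1, 1->0):
  11000111000011
  00111000111100

Answer: 00111000111100 (3644)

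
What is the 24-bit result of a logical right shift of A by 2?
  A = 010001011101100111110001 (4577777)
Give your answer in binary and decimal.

Logical shift right by 2: drop the bottom 2 bit(s), prepend 2 zero(s) on the left.
  010001011101100111110001  ->  keep [0100010111011001111100], discard [01], prepend 00
= 000100010111011001111100

Answer: 000100010111011001111100 (1144444)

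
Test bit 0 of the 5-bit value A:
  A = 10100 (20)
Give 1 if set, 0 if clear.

Bit 0 is the 1st from the right.
  10100
      ^
That bit is 0.

Answer: 0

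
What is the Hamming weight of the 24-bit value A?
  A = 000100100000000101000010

000100100000000101000010
1-bits at positions (from bit 0 = LSB): 1, 6, 8, 17, 20
Count = 5

Answer: 5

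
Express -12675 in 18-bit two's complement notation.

1. Binary of +12675:  000011000110000011
2. Invert bits:     111100111001111100
3. Add 1:           111100111001111101

Answer: 111100111001111101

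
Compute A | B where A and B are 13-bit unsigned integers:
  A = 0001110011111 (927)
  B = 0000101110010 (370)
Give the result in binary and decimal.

Apply | to each column (1 where either bit is 1):
  0001110011111
| 0000101110010
---------------
  0001111111111

Answer: 0001111111111 (1023)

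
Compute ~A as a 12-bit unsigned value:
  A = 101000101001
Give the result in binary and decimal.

Flip each bit (0->1, 1->0):
  101000101001
  010111010110

Answer: 010111010110 (1494)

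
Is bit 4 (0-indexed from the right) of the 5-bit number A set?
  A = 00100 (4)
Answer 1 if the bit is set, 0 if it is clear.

Bit 4 is the 5th from the right.
  00100
  ^
That bit is 0.

Answer: 0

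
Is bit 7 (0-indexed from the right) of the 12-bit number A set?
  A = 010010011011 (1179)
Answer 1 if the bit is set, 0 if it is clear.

Bit 7 is the 8th from the right.
  010010011011
      ^
That bit is 1.

Answer: 1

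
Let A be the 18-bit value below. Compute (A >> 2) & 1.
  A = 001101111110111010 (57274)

Bit 2 is the 3rd from the right.
  001101111110111010
                 ^
That bit is 0.

Answer: 0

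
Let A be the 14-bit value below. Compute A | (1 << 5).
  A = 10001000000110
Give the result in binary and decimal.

Mask = 1 << 5 = 00000000100000
Bit 5 of A is 0, so OR-ing with the mask flips it to 1.
  10001000000110
| 00000000100000
----------------
  10001000100110

Answer: 10001000100110 (8742)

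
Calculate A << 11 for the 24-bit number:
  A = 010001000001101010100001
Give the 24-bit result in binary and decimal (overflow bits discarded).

Shift left by 11: drop the top 11 bit(s), append 11 zero(s) on the right.
  010001000001101010100001  ->  discard [01000100000], keep [1101010100001], append 00000000000
= 110101010000100000000000

Answer: 110101010000100000000000 (13961216)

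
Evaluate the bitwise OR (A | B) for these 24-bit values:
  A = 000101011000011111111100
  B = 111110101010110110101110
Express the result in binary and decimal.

Apply | to each column (1 where either bit is 1):
  000101011000011111111100
| 111110101010110110101110
--------------------------
  111111111010111111111110

Answer: 111111111010111111111110 (16756734)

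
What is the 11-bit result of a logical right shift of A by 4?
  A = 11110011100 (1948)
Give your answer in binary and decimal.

Logical shift right by 4: drop the bottom 4 bit(s), prepend 4 zero(s) on the left.
  11110011100  ->  keep [1111001], discard [1100], prepend 0000
= 00001111001

Answer: 00001111001 (121)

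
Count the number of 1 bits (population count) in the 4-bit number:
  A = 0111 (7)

0111
1-bits at positions (from bit 0 = LSB): 0, 1, 2
Count = 3

Answer: 3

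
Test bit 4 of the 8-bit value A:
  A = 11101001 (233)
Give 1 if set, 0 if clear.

Bit 4 is the 5th from the right.
  11101001
     ^
That bit is 0.

Answer: 0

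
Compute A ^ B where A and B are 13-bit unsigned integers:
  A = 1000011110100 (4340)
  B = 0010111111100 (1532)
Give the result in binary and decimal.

Apply ^ to each column (1 where bits differ):
  1000011110100
^ 0010111111100
---------------
  1010100001000

Answer: 1010100001000 (5384)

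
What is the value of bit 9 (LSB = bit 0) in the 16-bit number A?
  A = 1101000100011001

Bit 9 is the 10th from the right.
  1101000100011001
        ^
That bit is 0.

Answer: 0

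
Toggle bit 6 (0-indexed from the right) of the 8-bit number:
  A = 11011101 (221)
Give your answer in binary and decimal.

Mask = 1 << 6 = 01000000
Bit 6 of A is 1; XOR with the mask flips it to 0.
  11011101
^ 01000000
----------
  10011101

Answer: 10011101 (157)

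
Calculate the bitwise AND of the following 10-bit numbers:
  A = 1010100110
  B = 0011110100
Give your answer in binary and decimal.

Apply & to each column (1 only where both bits are 1):
  1010100110
& 0011110100
------------
  0010100100

Answer: 0010100100 (164)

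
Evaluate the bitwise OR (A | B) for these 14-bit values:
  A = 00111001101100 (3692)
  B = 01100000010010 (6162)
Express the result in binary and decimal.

Apply | to each column (1 where either bit is 1):
  00111001101100
| 01100000010010
----------------
  01111001111110

Answer: 01111001111110 (7806)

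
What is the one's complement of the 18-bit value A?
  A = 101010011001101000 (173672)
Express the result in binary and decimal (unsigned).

Flip each bit (0->1, 1->0):
  101010011001101000
  010101100110010111

Answer: 010101100110010111 (88471)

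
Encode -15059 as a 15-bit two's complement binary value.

1. Binary of +15059:  011101011010011
2. Invert bits:     100010100101100
3. Add 1:           100010100101101

Answer: 100010100101101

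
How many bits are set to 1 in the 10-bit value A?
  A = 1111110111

1111110111
1-bits at positions (from bit 0 = LSB): 0, 1, 2, 4, 5, 6, 7, 8, 9
Count = 9

Answer: 9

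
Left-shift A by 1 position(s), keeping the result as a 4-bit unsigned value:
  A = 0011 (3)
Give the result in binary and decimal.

Shift left by 1: drop the top 1 bit(s), append 1 zero(s) on the right.
  0011  ->  discard [0], keep [011], append 0
= 0110

Answer: 0110 (6)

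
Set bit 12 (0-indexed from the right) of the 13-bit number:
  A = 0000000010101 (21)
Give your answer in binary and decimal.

Mask = 1 << 12 = 1000000000000
Bit 12 of A is 0, so OR-ing with the mask flips it to 1.
  0000000010101
| 1000000000000
---------------
  1000000010101

Answer: 1000000010101 (4117)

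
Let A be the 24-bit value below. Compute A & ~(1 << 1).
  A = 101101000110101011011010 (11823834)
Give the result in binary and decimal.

Mask = ~(1 << 1) = 111111111111111111111101
Bit 1 of A is 1, so AND-ing with the mask clears it to 0.
  101101000110101011011010
& 111111111111111111111101
--------------------------
  101101000110101011011000

Answer: 101101000110101011011000 (11823832)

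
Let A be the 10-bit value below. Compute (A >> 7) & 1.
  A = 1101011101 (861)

Bit 7 is the 8th from the right.
  1101011101
    ^
That bit is 0.

Answer: 0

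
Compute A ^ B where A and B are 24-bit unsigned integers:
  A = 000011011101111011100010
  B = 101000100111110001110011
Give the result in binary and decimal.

Apply ^ to each column (1 where bits differ):
  000011011101111011100010
^ 101000100111110001110011
--------------------------
  101011111010001010010001

Answer: 101011111010001010010001 (11510417)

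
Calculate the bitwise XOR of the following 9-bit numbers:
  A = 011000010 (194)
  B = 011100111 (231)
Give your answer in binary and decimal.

Apply ^ to each column (1 where bits differ):
  011000010
^ 011100111
-----------
  000100101

Answer: 000100101 (37)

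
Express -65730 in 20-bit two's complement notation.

1. Binary of +65730:  00010000000011000010
2. Invert bits:     11101111111100111101
3. Add 1:           11101111111100111110

Answer: 11101111111100111110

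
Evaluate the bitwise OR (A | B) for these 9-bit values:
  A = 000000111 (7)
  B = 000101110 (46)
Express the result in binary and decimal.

Apply | to each column (1 where either bit is 1):
  000000111
| 000101110
-----------
  000101111

Answer: 000101111 (47)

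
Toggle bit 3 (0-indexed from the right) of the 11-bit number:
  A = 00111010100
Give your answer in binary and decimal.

Mask = 1 << 3 = 00000001000
Bit 3 of A is 0; XOR with the mask flips it to 1.
  00111010100
^ 00000001000
-------------
  00111011100

Answer: 00111011100 (476)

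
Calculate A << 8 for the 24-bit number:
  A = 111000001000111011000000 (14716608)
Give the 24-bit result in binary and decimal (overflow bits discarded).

Shift left by 8: drop the top 8 bit(s), append 8 zero(s) on the right.
  111000001000111011000000  ->  discard [11100000], keep [1000111011000000], append 00000000
= 100011101100000000000000

Answer: 100011101100000000000000 (9355264)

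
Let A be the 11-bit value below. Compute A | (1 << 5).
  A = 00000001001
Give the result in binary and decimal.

Mask = 1 << 5 = 00000100000
Bit 5 of A is 0, so OR-ing with the mask flips it to 1.
  00000001001
| 00000100000
-------------
  00000101001

Answer: 00000101001 (41)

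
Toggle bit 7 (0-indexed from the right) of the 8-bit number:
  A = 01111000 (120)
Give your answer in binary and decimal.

Mask = 1 << 7 = 10000000
Bit 7 of A is 0; XOR with the mask flips it to 1.
  01111000
^ 10000000
----------
  11111000

Answer: 11111000 (248)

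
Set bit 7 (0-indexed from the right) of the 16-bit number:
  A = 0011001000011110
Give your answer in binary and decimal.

Mask = 1 << 7 = 0000000010000000
Bit 7 of A is 0, so OR-ing with the mask flips it to 1.
  0011001000011110
| 0000000010000000
------------------
  0011001010011110

Answer: 0011001010011110 (12958)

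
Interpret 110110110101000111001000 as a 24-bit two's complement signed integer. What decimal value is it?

MSB is 1, so the value is negative. Find the magnitude:
1. Invert bits:  001001001010111000110111
2. Add 1:        001001001010111000111000  = 2403896
3. Apply sign:   -2403896

Answer: -2403896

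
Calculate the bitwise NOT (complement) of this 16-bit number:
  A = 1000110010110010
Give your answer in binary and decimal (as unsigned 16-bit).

Flip each bit (0->1, 1->0):
  1000110010110010
  0111001101001101

Answer: 0111001101001101 (29517)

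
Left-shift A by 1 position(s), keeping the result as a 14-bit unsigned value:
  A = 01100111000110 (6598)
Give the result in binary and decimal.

Shift left by 1: drop the top 1 bit(s), append 1 zero(s) on the right.
  01100111000110  ->  discard [0], keep [1100111000110], append 0
= 11001110001100

Answer: 11001110001100 (13196)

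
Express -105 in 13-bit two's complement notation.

1. Binary of +105:  0000001101001
2. Invert bits:     1111110010110
3. Add 1:           1111110010111

Answer: 1111110010111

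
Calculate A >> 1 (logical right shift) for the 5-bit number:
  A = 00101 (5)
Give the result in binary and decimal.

Logical shift right by 1: drop the bottom 1 bit(s), prepend 1 zero(s) on the left.
  00101  ->  keep [0010], discard [1], prepend 0
= 00010

Answer: 00010 (2)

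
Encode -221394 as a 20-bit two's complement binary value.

1. Binary of +221394:  00110110000011010010
2. Invert bits:     11001001111100101101
3. Add 1:           11001001111100101110

Answer: 11001001111100101110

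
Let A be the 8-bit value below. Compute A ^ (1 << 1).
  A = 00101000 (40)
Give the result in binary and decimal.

Mask = 1 << 1 = 00000010
Bit 1 of A is 0; XOR with the mask flips it to 1.
  00101000
^ 00000010
----------
  00101010

Answer: 00101010 (42)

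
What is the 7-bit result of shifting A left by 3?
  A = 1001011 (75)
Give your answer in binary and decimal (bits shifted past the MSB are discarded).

Shift left by 3: drop the top 3 bit(s), append 3 zero(s) on the right.
  1001011  ->  discard [100], keep [1011], append 000
= 1011000

Answer: 1011000 (88)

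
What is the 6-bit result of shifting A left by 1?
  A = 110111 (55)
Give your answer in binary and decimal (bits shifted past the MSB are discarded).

Shift left by 1: drop the top 1 bit(s), append 1 zero(s) on the right.
  110111  ->  discard [1], keep [10111], append 0
= 101110

Answer: 101110 (46)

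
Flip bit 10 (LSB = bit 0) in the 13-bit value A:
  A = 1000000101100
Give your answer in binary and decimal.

Mask = 1 << 10 = 0010000000000
Bit 10 of A is 0; XOR with the mask flips it to 1.
  1000000101100
^ 0010000000000
---------------
  1010000101100

Answer: 1010000101100 (5164)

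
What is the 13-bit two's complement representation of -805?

1. Binary of +805:  0001100100101
2. Invert bits:     1110011011010
3. Add 1:           1110011011011

Answer: 1110011011011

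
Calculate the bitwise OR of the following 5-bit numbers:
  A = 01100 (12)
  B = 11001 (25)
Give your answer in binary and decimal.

Apply | to each column (1 where either bit is 1):
  01100
| 11001
-------
  11101

Answer: 11101 (29)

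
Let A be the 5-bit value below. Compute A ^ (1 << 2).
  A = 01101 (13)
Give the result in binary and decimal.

Mask = 1 << 2 = 00100
Bit 2 of A is 1; XOR with the mask flips it to 0.
  01101
^ 00100
-------
  01001

Answer: 01001 (9)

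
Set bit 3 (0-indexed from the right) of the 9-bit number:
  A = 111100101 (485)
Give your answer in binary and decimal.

Mask = 1 << 3 = 000001000
Bit 3 of A is 0, so OR-ing with the mask flips it to 1.
  111100101
| 000001000
-----------
  111101101

Answer: 111101101 (493)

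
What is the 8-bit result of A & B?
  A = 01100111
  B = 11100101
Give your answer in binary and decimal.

Apply & to each column (1 only where both bits are 1):
  01100111
& 11100101
----------
  01100101

Answer: 01100101 (101)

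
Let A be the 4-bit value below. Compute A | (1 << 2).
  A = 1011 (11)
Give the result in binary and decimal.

Mask = 1 << 2 = 0100
Bit 2 of A is 0, so OR-ing with the mask flips it to 1.
  1011
| 0100
------
  1111

Answer: 1111 (15)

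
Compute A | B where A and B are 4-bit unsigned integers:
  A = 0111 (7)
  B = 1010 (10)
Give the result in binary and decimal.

Apply | to each column (1 where either bit is 1):
  0111
| 1010
------
  1111

Answer: 1111 (15)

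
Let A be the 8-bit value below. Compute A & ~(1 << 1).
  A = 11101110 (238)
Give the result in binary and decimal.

Mask = ~(1 << 1) = 11111101
Bit 1 of A is 1, so AND-ing with the mask clears it to 0.
  11101110
& 11111101
----------
  11101100

Answer: 11101100 (236)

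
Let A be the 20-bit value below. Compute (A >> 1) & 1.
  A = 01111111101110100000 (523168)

Bit 1 is the 2nd from the right.
  01111111101110100000
                    ^
That bit is 0.

Answer: 0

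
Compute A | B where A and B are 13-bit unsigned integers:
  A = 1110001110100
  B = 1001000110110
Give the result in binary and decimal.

Apply | to each column (1 where either bit is 1):
  1110001110100
| 1001000110110
---------------
  1111001110110

Answer: 1111001110110 (7798)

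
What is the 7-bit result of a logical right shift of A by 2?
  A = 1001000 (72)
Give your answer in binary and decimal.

Logical shift right by 2: drop the bottom 2 bit(s), prepend 2 zero(s) on the left.
  1001000  ->  keep [10010], discard [00], prepend 00
= 0010010

Answer: 0010010 (18)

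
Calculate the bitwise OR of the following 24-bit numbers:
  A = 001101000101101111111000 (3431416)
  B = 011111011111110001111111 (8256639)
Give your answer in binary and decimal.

Apply | to each column (1 where either bit is 1):
  001101000101101111111000
| 011111011111110001111111
--------------------------
  011111011111111111111111

Answer: 011111011111111111111111 (8257535)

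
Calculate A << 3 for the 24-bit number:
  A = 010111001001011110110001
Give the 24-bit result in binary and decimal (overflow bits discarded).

Shift left by 3: drop the top 3 bit(s), append 3 zero(s) on the right.
  010111001001011110110001  ->  discard [010], keep [111001001011110110001], append 000
= 111001001011110110001000

Answer: 111001001011110110001000 (14990728)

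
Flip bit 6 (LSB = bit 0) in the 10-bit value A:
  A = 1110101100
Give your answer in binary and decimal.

Mask = 1 << 6 = 0001000000
Bit 6 of A is 0; XOR with the mask flips it to 1.
  1110101100
^ 0001000000
------------
  1111101100

Answer: 1111101100 (1004)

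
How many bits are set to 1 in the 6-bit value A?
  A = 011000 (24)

011000
1-bits at positions (from bit 0 = LSB): 3, 4
Count = 2

Answer: 2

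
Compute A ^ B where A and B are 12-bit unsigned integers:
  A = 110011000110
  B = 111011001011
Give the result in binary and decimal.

Apply ^ to each column (1 where bits differ):
  110011000110
^ 111011001011
--------------
  001000001101

Answer: 001000001101 (525)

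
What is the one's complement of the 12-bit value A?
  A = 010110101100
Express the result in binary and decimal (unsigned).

Flip each bit (0->1, 1->0):
  010110101100
  101001010011

Answer: 101001010011 (2643)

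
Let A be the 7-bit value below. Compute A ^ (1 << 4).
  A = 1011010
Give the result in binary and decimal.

Mask = 1 << 4 = 0010000
Bit 4 of A is 1; XOR with the mask flips it to 0.
  1011010
^ 0010000
---------
  1001010

Answer: 1001010 (74)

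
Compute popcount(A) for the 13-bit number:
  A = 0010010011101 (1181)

0010010011101
1-bits at positions (from bit 0 = LSB): 0, 2, 3, 4, 7, 10
Count = 6

Answer: 6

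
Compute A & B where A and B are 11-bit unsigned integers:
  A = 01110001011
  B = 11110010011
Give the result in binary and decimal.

Apply & to each column (1 only where both bits are 1):
  01110001011
& 11110010011
-------------
  01110000011

Answer: 01110000011 (899)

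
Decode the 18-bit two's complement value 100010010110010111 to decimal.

MSB is 1, so the value is negative. Find the magnitude:
1. Invert bits:  011101101001101000
2. Add 1:        011101101001101001  = 121449
3. Apply sign:   -121449

Answer: -121449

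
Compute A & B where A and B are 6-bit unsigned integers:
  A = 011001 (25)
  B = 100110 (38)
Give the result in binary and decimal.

Apply & to each column (1 only where both bits are 1):
  011001
& 100110
--------
  000000

Answer: 000000 (0)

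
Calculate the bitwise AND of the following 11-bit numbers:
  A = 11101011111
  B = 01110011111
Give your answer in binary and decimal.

Apply & to each column (1 only where both bits are 1):
  11101011111
& 01110011111
-------------
  01100011111

Answer: 01100011111 (799)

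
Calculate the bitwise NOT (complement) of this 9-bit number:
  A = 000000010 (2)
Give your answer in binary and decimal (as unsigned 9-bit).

Flip each bit (0->1, 1->0):
  000000010
  111111101

Answer: 111111101 (509)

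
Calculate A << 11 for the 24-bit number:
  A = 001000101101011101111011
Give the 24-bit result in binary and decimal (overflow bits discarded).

Shift left by 11: drop the top 11 bit(s), append 11 zero(s) on the right.
  001000101101011101111011  ->  discard [00100010110], keep [1011101111011], append 00000000000
= 101110111101100000000000

Answer: 101110111101100000000000 (12310528)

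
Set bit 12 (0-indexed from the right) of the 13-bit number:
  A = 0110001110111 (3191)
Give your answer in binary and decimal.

Mask = 1 << 12 = 1000000000000
Bit 12 of A is 0, so OR-ing with the mask flips it to 1.
  0110001110111
| 1000000000000
---------------
  1110001110111

Answer: 1110001110111 (7287)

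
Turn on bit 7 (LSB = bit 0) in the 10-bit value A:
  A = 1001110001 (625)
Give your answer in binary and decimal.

Mask = 1 << 7 = 0010000000
Bit 7 of A is 0, so OR-ing with the mask flips it to 1.
  1001110001
| 0010000000
------------
  1011110001

Answer: 1011110001 (753)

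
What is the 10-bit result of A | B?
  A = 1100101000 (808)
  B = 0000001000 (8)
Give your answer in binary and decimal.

Apply | to each column (1 where either bit is 1):
  1100101000
| 0000001000
------------
  1100101000

Answer: 1100101000 (808)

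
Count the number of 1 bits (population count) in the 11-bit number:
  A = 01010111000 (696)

01010111000
1-bits at positions (from bit 0 = LSB): 3, 4, 5, 7, 9
Count = 5

Answer: 5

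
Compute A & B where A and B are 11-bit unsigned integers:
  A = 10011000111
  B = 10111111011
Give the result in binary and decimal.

Apply & to each column (1 only where both bits are 1):
  10011000111
& 10111111011
-------------
  10011000011

Answer: 10011000011 (1219)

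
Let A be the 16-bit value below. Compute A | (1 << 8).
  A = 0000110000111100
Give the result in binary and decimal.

Mask = 1 << 8 = 0000000100000000
Bit 8 of A is 0, so OR-ing with the mask flips it to 1.
  0000110000111100
| 0000000100000000
------------------
  0000110100111100

Answer: 0000110100111100 (3388)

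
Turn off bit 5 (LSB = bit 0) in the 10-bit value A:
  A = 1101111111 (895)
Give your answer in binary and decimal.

Mask = ~(1 << 5) = 1111011111
Bit 5 of A is 1, so AND-ing with the mask clears it to 0.
  1101111111
& 1111011111
------------
  1101011111

Answer: 1101011111 (863)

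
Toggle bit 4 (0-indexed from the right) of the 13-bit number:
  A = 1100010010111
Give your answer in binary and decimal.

Mask = 1 << 4 = 0000000010000
Bit 4 of A is 1; XOR with the mask flips it to 0.
  1100010010111
^ 0000000010000
---------------
  1100010000111

Answer: 1100010000111 (6279)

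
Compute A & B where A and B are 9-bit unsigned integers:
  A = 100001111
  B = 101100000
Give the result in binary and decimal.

Apply & to each column (1 only where both bits are 1):
  100001111
& 101100000
-----------
  100000000

Answer: 100000000 (256)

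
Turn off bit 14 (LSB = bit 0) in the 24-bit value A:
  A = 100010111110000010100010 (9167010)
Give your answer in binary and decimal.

Mask = ~(1 << 14) = 111111111011111111111111
Bit 14 of A is 1, so AND-ing with the mask clears it to 0.
  100010111110000010100010
& 111111111011111111111111
--------------------------
  100010111010000010100010

Answer: 100010111010000010100010 (9150626)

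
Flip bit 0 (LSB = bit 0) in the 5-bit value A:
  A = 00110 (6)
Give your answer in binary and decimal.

Mask = 1 << 0 = 00001
Bit 0 of A is 0; XOR with the mask flips it to 1.
  00110
^ 00001
-------
  00111

Answer: 00111 (7)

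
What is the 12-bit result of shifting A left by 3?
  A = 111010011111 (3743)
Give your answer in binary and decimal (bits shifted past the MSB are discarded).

Shift left by 3: drop the top 3 bit(s), append 3 zero(s) on the right.
  111010011111  ->  discard [111], keep [010011111], append 000
= 010011111000

Answer: 010011111000 (1272)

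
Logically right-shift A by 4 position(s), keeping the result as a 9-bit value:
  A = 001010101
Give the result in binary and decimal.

Logical shift right by 4: drop the bottom 4 bit(s), prepend 4 zero(s) on the left.
  001010101  ->  keep [00101], discard [0101], prepend 0000
= 000000101

Answer: 000000101 (5)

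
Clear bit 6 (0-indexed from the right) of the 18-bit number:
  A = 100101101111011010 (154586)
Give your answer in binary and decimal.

Mask = ~(1 << 6) = 111111111110111111
Bit 6 of A is 1, so AND-ing with the mask clears it to 0.
  100101101111011010
& 111111111110111111
--------------------
  100101101110011010

Answer: 100101101110011010 (154522)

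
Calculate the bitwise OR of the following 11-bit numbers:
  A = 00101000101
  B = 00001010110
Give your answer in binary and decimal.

Apply | to each column (1 where either bit is 1):
  00101000101
| 00001010110
-------------
  00101010111

Answer: 00101010111 (343)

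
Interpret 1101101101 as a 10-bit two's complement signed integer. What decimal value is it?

MSB is 1, so the value is negative. Find the magnitude:
1. Invert bits:  0010010010
2. Add 1:        0010010011  = 147
3. Apply sign:   -147

Answer: -147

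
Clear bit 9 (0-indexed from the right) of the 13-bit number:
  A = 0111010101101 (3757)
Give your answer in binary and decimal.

Mask = ~(1 << 9) = 1110111111111
Bit 9 of A is 1, so AND-ing with the mask clears it to 0.
  0111010101101
& 1110111111111
---------------
  0110010101101

Answer: 0110010101101 (3245)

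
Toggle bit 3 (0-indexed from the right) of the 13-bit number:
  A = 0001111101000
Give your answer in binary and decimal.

Mask = 1 << 3 = 0000000001000
Bit 3 of A is 1; XOR with the mask flips it to 0.
  0001111101000
^ 0000000001000
---------------
  0001111100000

Answer: 0001111100000 (992)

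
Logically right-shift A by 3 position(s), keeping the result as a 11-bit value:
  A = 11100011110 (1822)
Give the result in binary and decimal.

Logical shift right by 3: drop the bottom 3 bit(s), prepend 3 zero(s) on the left.
  11100011110  ->  keep [11100011], discard [110], prepend 000
= 00011100011

Answer: 00011100011 (227)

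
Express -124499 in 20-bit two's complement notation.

1. Binary of +124499:  00011110011001010011
2. Invert bits:     11100001100110101100
3. Add 1:           11100001100110101101

Answer: 11100001100110101101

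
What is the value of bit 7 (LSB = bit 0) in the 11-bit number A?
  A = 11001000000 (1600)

Bit 7 is the 8th from the right.
  11001000000
     ^
That bit is 0.

Answer: 0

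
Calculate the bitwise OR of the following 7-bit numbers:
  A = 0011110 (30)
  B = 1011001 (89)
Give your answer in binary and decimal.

Apply | to each column (1 where either bit is 1):
  0011110
| 1011001
---------
  1011111

Answer: 1011111 (95)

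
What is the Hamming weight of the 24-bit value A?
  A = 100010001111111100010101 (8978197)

100010001111111100010101
1-bits at positions (from bit 0 = LSB): 0, 2, 4, 8, 9, 10, 11, 12, 13, 14, 15, 19, 23
Count = 13

Answer: 13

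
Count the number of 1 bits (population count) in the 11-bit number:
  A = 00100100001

00100100001
1-bits at positions (from bit 0 = LSB): 0, 5, 8
Count = 3

Answer: 3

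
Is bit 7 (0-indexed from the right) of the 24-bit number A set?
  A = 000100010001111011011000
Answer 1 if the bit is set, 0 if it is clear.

Bit 7 is the 8th from the right.
  000100010001111011011000
                  ^
That bit is 1.

Answer: 1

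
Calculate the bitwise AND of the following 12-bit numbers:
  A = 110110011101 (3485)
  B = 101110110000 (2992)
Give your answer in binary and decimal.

Apply & to each column (1 only where both bits are 1):
  110110011101
& 101110110000
--------------
  100110010000

Answer: 100110010000 (2448)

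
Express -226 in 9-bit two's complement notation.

1. Binary of +226:  011100010
2. Invert bits:     100011101
3. Add 1:           100011110

Answer: 100011110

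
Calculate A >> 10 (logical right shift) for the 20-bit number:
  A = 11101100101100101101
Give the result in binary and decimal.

Logical shift right by 10: drop the bottom 10 bit(s), prepend 10 zero(s) on the left.
  11101100101100101101  ->  keep [1110110010], discard [1100101101], prepend 0000000000
= 00000000001110110010

Answer: 00000000001110110010 (946)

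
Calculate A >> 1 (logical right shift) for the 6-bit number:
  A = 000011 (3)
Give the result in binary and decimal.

Logical shift right by 1: drop the bottom 1 bit(s), prepend 1 zero(s) on the left.
  000011  ->  keep [00001], discard [1], prepend 0
= 000001

Answer: 000001 (1)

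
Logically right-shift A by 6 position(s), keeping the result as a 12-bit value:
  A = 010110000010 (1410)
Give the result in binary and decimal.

Logical shift right by 6: drop the bottom 6 bit(s), prepend 6 zero(s) on the left.
  010110000010  ->  keep [010110], discard [000010], prepend 000000
= 000000010110

Answer: 000000010110 (22)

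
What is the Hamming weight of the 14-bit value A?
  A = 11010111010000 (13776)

11010111010000
1-bits at positions (from bit 0 = LSB): 4, 6, 7, 8, 10, 12, 13
Count = 7

Answer: 7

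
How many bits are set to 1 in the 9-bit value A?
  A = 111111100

111111100
1-bits at positions (from bit 0 = LSB): 2, 3, 4, 5, 6, 7, 8
Count = 7

Answer: 7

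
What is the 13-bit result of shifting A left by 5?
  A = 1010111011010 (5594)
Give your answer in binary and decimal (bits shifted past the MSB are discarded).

Shift left by 5: drop the top 5 bit(s), append 5 zero(s) on the right.
  1010111011010  ->  discard [10101], keep [11011010], append 00000
= 1101101000000

Answer: 1101101000000 (6976)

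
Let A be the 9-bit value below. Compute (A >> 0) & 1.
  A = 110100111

Bit 0 is the 1st from the right.
  110100111
          ^
That bit is 1.

Answer: 1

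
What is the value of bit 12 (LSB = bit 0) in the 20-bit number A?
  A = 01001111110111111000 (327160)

Bit 12 is the 13th from the right.
  01001111110111111000
         ^
That bit is 1.

Answer: 1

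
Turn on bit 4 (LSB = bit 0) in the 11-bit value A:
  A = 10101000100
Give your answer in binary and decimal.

Mask = 1 << 4 = 00000010000
Bit 4 of A is 0, so OR-ing with the mask flips it to 1.
  10101000100
| 00000010000
-------------
  10101010100

Answer: 10101010100 (1364)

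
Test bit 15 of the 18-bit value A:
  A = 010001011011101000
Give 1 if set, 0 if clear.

Bit 15 is the 16th from the right.
  010001011011101000
    ^
That bit is 0.

Answer: 0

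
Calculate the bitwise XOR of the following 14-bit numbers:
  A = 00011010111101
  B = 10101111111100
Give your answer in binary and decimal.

Apply ^ to each column (1 where bits differ):
  00011010111101
^ 10101111111100
----------------
  10110101000001

Answer: 10110101000001 (11585)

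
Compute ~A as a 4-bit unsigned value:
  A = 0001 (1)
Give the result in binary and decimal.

Flip each bit (0->1, 1->0):
  0001
  1110

Answer: 1110 (14)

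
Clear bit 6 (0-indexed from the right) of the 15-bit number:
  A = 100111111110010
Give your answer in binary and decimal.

Mask = ~(1 << 6) = 111111110111111
Bit 6 of A is 1, so AND-ing with the mask clears it to 0.
  100111111110010
& 111111110111111
-----------------
  100111110110010

Answer: 100111110110010 (20402)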